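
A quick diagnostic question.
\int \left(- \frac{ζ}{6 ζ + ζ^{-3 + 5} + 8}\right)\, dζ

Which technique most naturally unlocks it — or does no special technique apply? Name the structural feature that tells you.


Best approach: partial fractions — the factorization of (6 ζ + ζ^{-3 + 5} + 8) is the whole battle; after it, each term is a table integral.


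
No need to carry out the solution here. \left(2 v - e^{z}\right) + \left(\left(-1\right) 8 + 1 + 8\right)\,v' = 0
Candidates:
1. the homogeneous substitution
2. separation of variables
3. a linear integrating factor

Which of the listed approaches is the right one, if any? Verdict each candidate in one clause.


Technique: a linear integrating factor — v enters only linearly with coefficient 2; multiply by exp of the integral of 2 and the left side becomes one derivative.
- the homogeneous substitution: solved for the derivative, the right side changes under joint scaling of the two variables.
- separation of variables: the two dependences are entangled, not a clean product of one-variable pieces.
- a linear integrating factor — applies; the problem has the shape this method handles.


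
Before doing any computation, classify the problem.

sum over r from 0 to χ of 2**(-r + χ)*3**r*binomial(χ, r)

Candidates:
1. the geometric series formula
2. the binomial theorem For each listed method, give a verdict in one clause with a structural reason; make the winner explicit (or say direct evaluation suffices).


Diagnosis: the binomial theorem — terms weighting binomial(χ, r) against matched powers of 3 and 2 reassemble into (3 + 2)^χ by the binomial theorem.
- the geometric series formula: no single multiplier carries one term to the next throughout the sum.
- the binomial theorem — a fit — the right tool for this form.


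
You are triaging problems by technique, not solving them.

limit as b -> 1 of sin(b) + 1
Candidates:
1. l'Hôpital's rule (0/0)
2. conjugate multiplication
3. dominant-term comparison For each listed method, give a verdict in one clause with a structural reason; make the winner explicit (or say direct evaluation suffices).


Technique: no special technique — no vanishing denominator and no indeterminate clash at the point — evaluation is immediate.
- l'Hôpital's rule (0/0) — evaluation at the point is determinate, so the rule has nothing to repair.
- conjugate multiplication: no divergent radical difference is present for a conjugate pair to cancel.
- dominant-term comparison — leading-power comparison does not apply to this form.


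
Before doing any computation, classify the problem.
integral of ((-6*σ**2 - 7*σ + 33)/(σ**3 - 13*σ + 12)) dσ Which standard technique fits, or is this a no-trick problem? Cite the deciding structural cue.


Diagnosis: partial fractions — rational integrand, reducible denominator σ**3 - 13*σ + 12: decompose first, integrate second.


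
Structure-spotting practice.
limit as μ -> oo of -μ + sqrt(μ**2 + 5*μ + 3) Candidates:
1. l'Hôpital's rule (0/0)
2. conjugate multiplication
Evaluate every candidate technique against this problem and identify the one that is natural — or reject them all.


Verdict: conjugate multiplication — two divergent pieces with a minus sign between them and a radical in the mix: rationalize sqrt(μ**2 + 5*μ + 3) - μ before any limit law applies.
- l'Hôpital's rule (0/0): substitution produces ∞ − ∞ rather than a vanishing quotient; the rule needs a 0/0 ratio to act on.
- conjugate multiplication: a fit — the right tool for this form.


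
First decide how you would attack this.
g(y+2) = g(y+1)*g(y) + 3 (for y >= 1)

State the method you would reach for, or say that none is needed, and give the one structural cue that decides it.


Diagnosis: no special technique — a nonlinear dependence on earlier terms breaks linearity, and with it every superposition-based closed form.


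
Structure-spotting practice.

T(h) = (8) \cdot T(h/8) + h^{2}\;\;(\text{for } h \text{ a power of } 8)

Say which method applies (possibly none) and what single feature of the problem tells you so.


Best approach: the master substitution — the argument contracts 8-fold per step: reindex h exponentially and solve the linear recurrence in the new index.


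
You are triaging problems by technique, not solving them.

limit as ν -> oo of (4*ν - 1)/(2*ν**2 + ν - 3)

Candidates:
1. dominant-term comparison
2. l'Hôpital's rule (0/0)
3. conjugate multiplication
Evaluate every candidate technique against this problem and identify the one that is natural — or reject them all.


Technique: dominant-term comparison — at large ν only the top-degree terms survive; compare the leading terms and the limit falls out.
- dominant-term comparison: yes, a natural case for it.
- l'Hôpital's rule (0/0) — viewed as a single quotient this runs to ∞/∞, not the 0/0 clash this candidate addresses; an at-infinity variant of the rule would resolve it, but comparing leading growth reads the answer without differentiating.
- conjugate multiplication: there are no radicals in tension whose conjugate would simplify matters.


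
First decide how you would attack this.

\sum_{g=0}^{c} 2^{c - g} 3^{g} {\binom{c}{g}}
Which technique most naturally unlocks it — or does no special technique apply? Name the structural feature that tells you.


Verdict: the binomial theorem — terms weighting {\binom{c}{g}} against matched powers of 3 and 2 reassemble into (3 + 2)^c by the binomial theorem.


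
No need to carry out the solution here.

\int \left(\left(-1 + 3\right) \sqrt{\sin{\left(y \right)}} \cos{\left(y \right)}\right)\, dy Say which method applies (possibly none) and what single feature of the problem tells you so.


Diagnosis: u-substitution — viewed as a product, the integrand is a composition evaluated at \sin{\left(y \right)} times (a constant multiple of) that inner expression's derivative, so u = \sin{\left(y \right)} makes it elementary.


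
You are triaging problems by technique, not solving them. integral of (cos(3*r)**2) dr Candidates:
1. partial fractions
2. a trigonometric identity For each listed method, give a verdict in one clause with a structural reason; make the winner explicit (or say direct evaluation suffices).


Verdict: a trigonometric identity — cos(3*r)**2 carries an even exponent — trade it for double-angle cosines before integrating.
- partial fractions — there is no rational-function structure to decompose.
- a trigonometric identity: yes, a natural case for it.


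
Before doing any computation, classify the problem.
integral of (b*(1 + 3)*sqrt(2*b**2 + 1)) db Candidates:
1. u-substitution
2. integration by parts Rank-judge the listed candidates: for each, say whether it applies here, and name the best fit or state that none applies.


Verdict: u-substitution — collected, the integrand has one factor that is, up to a constant, the derivative of an inner expression the rest depends on — substitute for that inner expression.
- u-substitution — a fit — the right tool for this form.
- integration by parts — a polynomial factor is present, but its partner is not an exp, sine, or cosine of a degree-1 argument, nor a logarithm.


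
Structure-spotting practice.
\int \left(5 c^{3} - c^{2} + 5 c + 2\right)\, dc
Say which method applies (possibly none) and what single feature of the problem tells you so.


Best approach: no special technique — every term is a constant multiple of a power of c; term-wise power-rule integration needs no preliminary transformation.


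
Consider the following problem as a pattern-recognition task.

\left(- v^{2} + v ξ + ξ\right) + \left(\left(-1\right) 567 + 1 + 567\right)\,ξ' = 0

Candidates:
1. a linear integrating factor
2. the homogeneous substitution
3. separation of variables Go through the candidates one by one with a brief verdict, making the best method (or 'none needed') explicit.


Best approach: a linear integrating factor — the unknown enters only to the first power against a nonzero forcing term — the integrating-factor template applies directly.
- a linear integrating factor: applicable, and directly so.
- the homogeneous substitution — rescaling both variables together changes the slope, so no ratio substitution collapses it.
- separation of variables: no division isolates the independent variable from the unknown.


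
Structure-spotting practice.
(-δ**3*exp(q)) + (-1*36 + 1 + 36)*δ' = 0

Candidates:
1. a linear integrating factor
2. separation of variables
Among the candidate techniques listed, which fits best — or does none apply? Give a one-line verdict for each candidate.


Verdict: separation of variables — solved for the derivative, the right side splits multiplicatively into a function of each variable alone — divide and integrate each side.
- a linear integrating factor: a nonlinear term in the unknown puts this outside the integrating-factor template.
- separation of variables: applicable, and directly so.


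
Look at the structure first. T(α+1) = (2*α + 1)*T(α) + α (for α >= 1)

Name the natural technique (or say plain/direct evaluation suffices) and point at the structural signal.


Technique: a summation factor — an index-dependent multiplier 2*α + 1 rules out characteristic roots; a summation factor converts it to a pure difference.


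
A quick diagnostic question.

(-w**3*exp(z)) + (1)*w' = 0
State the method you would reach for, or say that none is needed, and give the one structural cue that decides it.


Diagnosis: separation of variables — one side of the product carries the independent variable, the other the unknown — the textbook separation shape.


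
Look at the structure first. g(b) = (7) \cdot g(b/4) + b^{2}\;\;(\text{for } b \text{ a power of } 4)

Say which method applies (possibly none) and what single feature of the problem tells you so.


Technique: the master substitution — treat m = log base 4 of b as the new clock: one recursion step advances m by one while b scales by 4.


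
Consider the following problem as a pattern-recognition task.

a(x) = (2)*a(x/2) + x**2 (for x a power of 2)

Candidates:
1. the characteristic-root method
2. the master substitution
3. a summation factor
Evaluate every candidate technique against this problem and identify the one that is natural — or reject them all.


Diagnosis: the master substitution — the argument x/2 divides the index by 2; the standard x = 2^m substitution converts it to a constant-shift recurrence.
- the characteristic-root method: the recursion divides its index rather than shifting it — outside the constant-shift family the root method covers.
- the master substitution: applicable, and directly so.
- a summation factor: a divided-index call is outside the fixed-shift first-order family a summation factor normalizes.


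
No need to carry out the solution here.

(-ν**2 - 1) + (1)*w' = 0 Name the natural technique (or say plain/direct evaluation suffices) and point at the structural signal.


Best approach: no special technique — solved for the derivative, no w appears — this is antidifferentiation in ν wearing ODE clothing.


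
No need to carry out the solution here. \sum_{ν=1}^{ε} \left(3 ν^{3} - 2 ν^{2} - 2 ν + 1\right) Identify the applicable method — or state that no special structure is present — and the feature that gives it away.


Method: no special technique — this is bookkeeping, not technique: standard formulas for sums of constant-multiple powers of ν apply termwise.


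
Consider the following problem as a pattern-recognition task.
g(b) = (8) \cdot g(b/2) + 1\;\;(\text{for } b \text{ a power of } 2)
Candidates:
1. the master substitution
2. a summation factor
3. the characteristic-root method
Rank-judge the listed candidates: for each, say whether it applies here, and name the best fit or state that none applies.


Best approach: the master substitution — treat m = log base 2 of b as the new clock: one recursion step advances m by one while b scales by 2.
- the master substitution: applicable, and directly so.
- a summation factor: a divided-index call is outside the fixed-shift first-order family a summation factor normalizes.
- the characteristic-root method — a divided-index call is not the fixed-shift linear shape that characteristic roots solve.


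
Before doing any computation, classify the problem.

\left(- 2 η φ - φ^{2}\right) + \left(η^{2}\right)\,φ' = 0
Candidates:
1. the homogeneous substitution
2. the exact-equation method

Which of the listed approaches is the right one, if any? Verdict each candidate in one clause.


Best approach: the homogeneous substitution — the slope is degree-zero homogeneous: the ratio substitution v = φ/η collapses it. A Bernoulli rewrite works here as the equation stands — the homogeneous substitution is the more immediate reading.
- the homogeneous substitution — yes — fits the structure here.
- the exact-equation method: the mixed partial derivatives differ, so the left side is not a total differential.


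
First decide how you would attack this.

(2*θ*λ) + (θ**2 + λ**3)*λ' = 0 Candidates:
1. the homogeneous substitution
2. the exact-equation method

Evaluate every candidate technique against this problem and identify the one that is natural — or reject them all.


Technique: the exact-equation method — this form is already the differential of something: the matching mixed partials of 2*θ*λ and θ**2 + λ**3 prove it.
- the homogeneous substitution — the slope changes under joint rescaling, failing the degree-zero test.
- the exact-equation method: applies; the problem has the shape this method handles.


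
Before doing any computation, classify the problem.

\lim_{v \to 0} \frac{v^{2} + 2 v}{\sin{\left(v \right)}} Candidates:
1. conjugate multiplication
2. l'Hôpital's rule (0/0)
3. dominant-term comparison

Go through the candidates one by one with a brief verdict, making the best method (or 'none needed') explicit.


Verdict: l'Hôpital's rule (0/0) — substituting 0 gives 0 over 0; differentiate top and bottom once and re-evaluate. Expanding numerator and denominator to first order gives the same value — the rule automates exactly that.
- conjugate multiplication: rationalization has no target — no divergent radical difference appears.
- l'Hôpital's rule (0/0): applicable, and directly so.
- dominant-term comparison — no dominant power emerges to decide the limit by degree comparison.


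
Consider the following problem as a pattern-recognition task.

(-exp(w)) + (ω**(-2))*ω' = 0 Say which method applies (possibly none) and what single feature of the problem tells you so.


Best approach: separation of variables — one side of the product carries the independent variable, the other the unknown — the textbook separation shape. An exactness check succeeds on this form as well — separation and the potential function arrive at the same answer, separation more directly.


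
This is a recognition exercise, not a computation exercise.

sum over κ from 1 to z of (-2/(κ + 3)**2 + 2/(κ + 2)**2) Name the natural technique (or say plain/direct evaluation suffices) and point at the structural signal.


Method: telescoping — each term adds 2/(κ + 2)**2 and subtracts the same expression advanced one index; that subtracted piece cancels against the next term's added copy — only the boundary terms survive.


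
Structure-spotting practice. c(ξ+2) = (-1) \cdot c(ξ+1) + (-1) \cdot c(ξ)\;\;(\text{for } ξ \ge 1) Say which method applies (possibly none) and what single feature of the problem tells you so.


Diagnosis: the characteristic-root method — try a geometric ansatz r^ξ: constant coefficients turn the recurrence into one polynomial equation in r.


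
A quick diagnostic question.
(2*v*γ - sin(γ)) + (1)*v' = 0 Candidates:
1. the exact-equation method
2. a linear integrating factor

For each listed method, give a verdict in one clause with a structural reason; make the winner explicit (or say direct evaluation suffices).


Diagnosis: a linear integrating factor — the unknown enters only to the first power against a nonzero forcing term — the integrating-factor template applies directly.
- the exact-equation method: no potential function has this form as its differential, as written.
- a linear integrating factor: yes — fits the structure here.


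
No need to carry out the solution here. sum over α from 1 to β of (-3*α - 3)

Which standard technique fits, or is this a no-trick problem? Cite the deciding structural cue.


Verdict: no special technique — with only polynomial terms in α present, the classical sum-of-powers identities are all you need.


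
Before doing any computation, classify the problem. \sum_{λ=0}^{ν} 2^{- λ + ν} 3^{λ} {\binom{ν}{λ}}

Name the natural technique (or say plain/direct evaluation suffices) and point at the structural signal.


Technique: the binomial theorem — {\binom{ν}{λ}} weighting matched powers of 3 and 2 is the expanded form of (3 + 2)^ν — fold it back up.


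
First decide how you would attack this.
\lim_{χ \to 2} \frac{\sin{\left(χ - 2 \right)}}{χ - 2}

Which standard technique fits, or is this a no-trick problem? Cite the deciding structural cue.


Technique: l'Hôpital's rule (0/0) — plug in 2: top and bottom both hit zero, so differentiate each and retry. A first-order expansion at the point is an equally standard path; the rule packages it.


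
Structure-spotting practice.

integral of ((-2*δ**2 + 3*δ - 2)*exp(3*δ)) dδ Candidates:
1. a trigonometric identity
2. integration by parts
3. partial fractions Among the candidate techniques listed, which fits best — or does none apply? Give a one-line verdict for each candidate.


Verdict: integration by parts — differentiate -2*δ**2 + 3*δ - 2, integrate exp(3*δ): each pass lowers the polynomial degree, so parts terminates.
- a trigonometric identity: with no trigonometric functions present, identity rewriting has no target.
- integration by parts: yes, a natural case for it.
- partial fractions — the expression is not a ratio of polynomials that decomposes further.


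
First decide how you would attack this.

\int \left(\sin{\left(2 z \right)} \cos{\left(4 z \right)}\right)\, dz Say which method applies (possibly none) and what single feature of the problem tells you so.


Method: a trigonometric identity — \sin{\left(2 z \right)} \cos{\left(4 z \right)} is a beat pattern — rewrite the product as a sum of single-frequency waves before integrating.


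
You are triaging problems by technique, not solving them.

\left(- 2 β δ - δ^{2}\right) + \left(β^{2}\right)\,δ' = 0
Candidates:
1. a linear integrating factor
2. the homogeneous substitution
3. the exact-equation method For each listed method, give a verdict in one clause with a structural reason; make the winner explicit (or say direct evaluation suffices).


Verdict: the homogeneous substitution — scaling β and δ together leaves the slope fixed — it depends only on δ/β, so substitute the ratio. Rearranged, this also fits the Bernoulli template directly; the homogeneous substitution reads the structure without the rearrangement.
- a linear integrating factor: a nonlinear term in the unknown puts this outside the integrating-factor template.
- the homogeneous substitution: applies; the problem has the shape this method handles.
- the exact-equation method: no potential function has this form as its differential, as written.


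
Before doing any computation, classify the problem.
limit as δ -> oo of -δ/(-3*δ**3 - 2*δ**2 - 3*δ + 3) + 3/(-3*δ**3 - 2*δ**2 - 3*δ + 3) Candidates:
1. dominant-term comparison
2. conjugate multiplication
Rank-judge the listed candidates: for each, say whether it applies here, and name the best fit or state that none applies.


Diagnosis: dominant-term comparison — growth-rate triage: the leading powers of δ decide the limit, everything else is noise.
- dominant-term comparison — yes, a natural case for it.
- conjugate multiplication — there is no infinity-minus-infinity radical difference to rationalize.


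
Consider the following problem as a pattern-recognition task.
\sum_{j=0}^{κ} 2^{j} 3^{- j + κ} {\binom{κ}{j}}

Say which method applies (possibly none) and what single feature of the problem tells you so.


Diagnosis: the binomial theorem — the binomial coefficients weight matched powers of 2 and 3, which is exactly the expansion of a binomial power.


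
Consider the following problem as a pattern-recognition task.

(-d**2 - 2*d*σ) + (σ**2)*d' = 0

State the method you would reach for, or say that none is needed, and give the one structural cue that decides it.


Diagnosis: the homogeneous substitution — the slope's numerator and denominator have matching total degree, so it depends only on d/σ and the ratio substitution collapses it. Rearranged, this also fits the Bernoulli template directly; the homogeneous substitution reads the structure without the rearrangement.


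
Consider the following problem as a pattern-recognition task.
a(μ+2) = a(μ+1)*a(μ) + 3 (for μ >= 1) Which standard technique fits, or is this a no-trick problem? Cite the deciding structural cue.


Method: no special technique — the map from one term to the next is curved, not linear, so linear closed-form machinery does not attach.


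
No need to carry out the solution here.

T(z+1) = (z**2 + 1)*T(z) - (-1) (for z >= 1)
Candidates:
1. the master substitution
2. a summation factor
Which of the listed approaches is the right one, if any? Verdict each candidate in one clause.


Method: a summation factor — the coefficient z**2 + 1 drifts with the index, so no fixed root exists; normalizing by the cumulative product telescopes it.
- the master substitution: the recursion shifts the index rather than dividing it.
- a summation factor — yes — fits the structure here.


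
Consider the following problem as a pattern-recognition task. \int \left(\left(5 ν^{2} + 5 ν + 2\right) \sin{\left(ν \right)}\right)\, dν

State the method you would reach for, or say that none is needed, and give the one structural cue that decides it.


Best approach: integration by parts — the integrand splits as 5 ν^{2} + 5 ν + 2 times \sin{\left(ν \right)} — repeatedly differentiating the polynomial part kills it, which is the parts ladder.


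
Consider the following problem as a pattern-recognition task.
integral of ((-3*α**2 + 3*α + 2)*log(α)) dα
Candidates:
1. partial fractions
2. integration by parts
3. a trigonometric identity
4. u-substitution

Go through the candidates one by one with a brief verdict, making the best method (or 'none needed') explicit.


Method: integration by parts — log(α) is the classic u in parts — its derivative is a plain reciprocal while -3*α**2 + 3*α + 2 absorbs the dv role.
- partial fractions — the expression is not a ratio of polynomials that decomposes further.
- integration by parts — applicable, and directly so.
- a trigonometric identity: there is no trigonometric structure at all — the integrand carries no sine or cosine to rewrite.
- u-substitution — no subexpression of the integrand pairs with its own derivative as a factor — individual terms may offer their own substitutions, but any change of variable covering the whole integral would have to be constructed from outside the expression.


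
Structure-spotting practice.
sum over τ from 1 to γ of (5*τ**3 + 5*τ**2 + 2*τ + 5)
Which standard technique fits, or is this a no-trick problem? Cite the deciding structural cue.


Diagnosis: no special technique — with only polynomial terms in τ present, the classical sum-of-powers identities are all you need.


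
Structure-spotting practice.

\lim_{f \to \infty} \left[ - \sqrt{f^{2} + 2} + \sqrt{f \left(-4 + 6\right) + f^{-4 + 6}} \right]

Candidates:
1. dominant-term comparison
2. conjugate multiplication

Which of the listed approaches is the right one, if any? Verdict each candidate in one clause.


Verdict: conjugate multiplication — \sqrt{f \left(-4 + 6\right) + f^{-4 + 6}} and \sqrt{f^{2} + 2} both blow up, but their difference is tame once the conjugate rationalizes it.
- dominant-term comparison — no ranking of term growth rates resolves the limit here.
- conjugate multiplication — yes, a natural case for it.


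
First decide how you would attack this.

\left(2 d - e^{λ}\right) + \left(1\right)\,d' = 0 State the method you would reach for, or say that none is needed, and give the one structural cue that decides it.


Method: a linear integrating factor — d enters only linearly with coefficient 2; multiply by exp of the integral of 2 and the left side becomes one derivative.


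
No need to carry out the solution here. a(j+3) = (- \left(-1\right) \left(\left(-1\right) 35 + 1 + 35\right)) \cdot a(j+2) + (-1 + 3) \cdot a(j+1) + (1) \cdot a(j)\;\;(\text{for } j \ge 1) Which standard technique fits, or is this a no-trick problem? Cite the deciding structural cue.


Technique: the characteristic-root method — every coefficient is a fixed number and the forcing is zero — substitute r^j and read off the root equation.


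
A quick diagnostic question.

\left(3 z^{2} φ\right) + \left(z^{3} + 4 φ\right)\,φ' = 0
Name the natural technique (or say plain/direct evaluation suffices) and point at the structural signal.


Best approach: the exact-equation method — check exactness first: here it holds (3 z^{2} φ, z^{3} + 4 φ have matching cross partials), so no integrating factor is needed.


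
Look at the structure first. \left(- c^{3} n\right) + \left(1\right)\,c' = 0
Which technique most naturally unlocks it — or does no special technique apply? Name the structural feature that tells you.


Diagnosis: separation of variables — a product of single-variable factors, n and c^{3} — the textbook separable form.


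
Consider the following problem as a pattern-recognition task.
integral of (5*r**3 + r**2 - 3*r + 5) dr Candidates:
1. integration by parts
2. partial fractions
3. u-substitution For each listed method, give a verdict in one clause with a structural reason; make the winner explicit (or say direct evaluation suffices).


Technique: no special technique — every term is a constant multiple of a power of r; term-wise power-rule integration needs no preliminary transformation.
- integration by parts — splitting off a factor buys nothing — the integrand integrates directly without parts.
- partial fractions: there is no rational-function structure to decompose.
- u-substitution — any workable substitution here is cosmetic — the integrand is already in directly integrable form.


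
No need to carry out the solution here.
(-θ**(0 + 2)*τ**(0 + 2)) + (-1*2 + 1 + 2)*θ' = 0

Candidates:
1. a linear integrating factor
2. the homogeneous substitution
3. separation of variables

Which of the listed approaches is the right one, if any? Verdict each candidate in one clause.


Method: separation of variables — all dependence on the two variables factors apart, the defining separable shape.
- a linear integrating factor — a nonlinear term in the unknown puts this outside the integrating-factor template.
- the homogeneous substitution: rescaling both variables together changes the slope, so no ratio substitution collapses it.
- separation of variables — a fit — the right tool for this form.


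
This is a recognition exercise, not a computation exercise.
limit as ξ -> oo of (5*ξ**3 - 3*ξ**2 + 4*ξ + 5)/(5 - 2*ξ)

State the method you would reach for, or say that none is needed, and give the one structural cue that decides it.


Diagnosis: dominant-term comparison — growth-rate triage: the leading powers of ξ decide the limit, everything else is noise. Differentiating the expression as a single quotient would eventually settle it as well; matching dominant growth settles it immediately.


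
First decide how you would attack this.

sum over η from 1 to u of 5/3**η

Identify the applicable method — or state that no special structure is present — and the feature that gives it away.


Diagnosis: the geometric series formula — consecutive terms stand in a fixed index-free ratio — the geometric sum formula closes it.


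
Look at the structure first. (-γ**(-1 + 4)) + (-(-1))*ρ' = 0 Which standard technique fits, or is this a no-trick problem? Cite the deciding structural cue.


Technique: no special technique — with ρ absent the equation is not coupled at all: direct integration in γ.


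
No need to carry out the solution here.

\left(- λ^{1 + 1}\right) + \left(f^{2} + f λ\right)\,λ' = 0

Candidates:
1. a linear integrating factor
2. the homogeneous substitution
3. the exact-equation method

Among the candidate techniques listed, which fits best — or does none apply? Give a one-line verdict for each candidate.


Method: the homogeneous substitution — scaling f and λ together leaves the slope fixed — it depends only on λ/f, so substitute the ratio. This can also be massaged into Bernoulli form (the roles of the variables may need exchanging); the homogeneous substitution avoids that setup.
- a linear integrating factor — a nonlinear term in the unknown puts this outside the integrating-factor template.
- the homogeneous substitution — yes — fits the structure here.
- the exact-equation method: exactness fails on the nose — the mixed partials do not match.


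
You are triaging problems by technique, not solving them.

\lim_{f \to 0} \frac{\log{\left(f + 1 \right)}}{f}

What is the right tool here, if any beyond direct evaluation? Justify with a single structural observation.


Verdict: l'Hôpital's rule (0/0) — substituting 0 gives 0 over 0; differentiate top and bottom once and re-evaluate. Expanding numerator and denominator to first order gives the same value — the rule automates exactly that.


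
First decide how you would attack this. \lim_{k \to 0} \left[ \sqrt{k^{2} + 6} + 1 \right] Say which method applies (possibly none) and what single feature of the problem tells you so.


Technique: no special technique — no vanishing denominator and no indeterminate clash at the point — evaluation is immediate.


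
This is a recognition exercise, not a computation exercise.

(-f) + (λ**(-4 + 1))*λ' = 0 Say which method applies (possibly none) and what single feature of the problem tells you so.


Method: separation of variables — separating collects all λ-dependence with the derivative and leaves all f-dependence opposite: variables separate. The equation is exact as it stands too — a potential function exists — though separation reads the split structure directly.


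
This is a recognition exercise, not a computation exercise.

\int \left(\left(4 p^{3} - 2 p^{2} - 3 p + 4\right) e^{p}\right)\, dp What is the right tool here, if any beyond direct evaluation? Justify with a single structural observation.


Best approach: integration by parts — the integrand splits as 4 p^{3} - 2 p^{2} - 3 p + 4 times e^{p} — repeatedly differentiating the polynomial part kills it, which is the parts ladder.


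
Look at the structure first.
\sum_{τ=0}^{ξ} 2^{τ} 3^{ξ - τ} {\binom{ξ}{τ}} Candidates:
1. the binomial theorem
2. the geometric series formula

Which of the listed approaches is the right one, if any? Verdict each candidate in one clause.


Technique: the binomial theorem — the summand is term τ of a binomial expansion in 2 and 3; the whole sum is a single power.
- the binomial theorem: applicable, and directly so.
- the geometric series formula: dividing successive terms gives an index-dependent quantity, not a constant.


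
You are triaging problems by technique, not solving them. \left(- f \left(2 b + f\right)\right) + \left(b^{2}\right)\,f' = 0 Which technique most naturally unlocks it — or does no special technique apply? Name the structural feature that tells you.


Diagnosis: the homogeneous substitution — the slope's numerator and denominator share total degree; set v = f/b and the equation drops to separable form. A Bernoulli substitution is a fair alternative on this equation directly; the homogeneous reading takes it as given.


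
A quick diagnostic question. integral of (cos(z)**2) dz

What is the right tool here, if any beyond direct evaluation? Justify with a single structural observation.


Verdict: a trigonometric identity — the even exponent on cos(z)**2 signals one move: rewrite via cos of the doubled angle.


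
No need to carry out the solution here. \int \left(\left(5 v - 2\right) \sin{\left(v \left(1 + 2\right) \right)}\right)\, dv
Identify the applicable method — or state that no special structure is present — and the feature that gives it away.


Method: integration by parts — differentiate 5 v - 2, integrate \sin{\left(v \left(1 + 2\right) \right)}: each pass lowers the polynomial degree, so parts terminates.


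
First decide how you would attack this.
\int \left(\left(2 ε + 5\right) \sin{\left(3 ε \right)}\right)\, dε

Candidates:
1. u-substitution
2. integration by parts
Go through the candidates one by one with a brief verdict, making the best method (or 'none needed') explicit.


Technique: integration by parts — a polynomial 2 ε + 5 against the kernel \sin{\left(3 ε \right)} is the signature bounded-ladder case for integration by parts.
- u-substitution: no subexpression of the integrand pairs with its own derivative as a factor — individual terms may offer their own substitutions, but any change of variable covering the whole integral would have to be constructed from outside the expression.
- integration by parts: yes — fits the structure here.


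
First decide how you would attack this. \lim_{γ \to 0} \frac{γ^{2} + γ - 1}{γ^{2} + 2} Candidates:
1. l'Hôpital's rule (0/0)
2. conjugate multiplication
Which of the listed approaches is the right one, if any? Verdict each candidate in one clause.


Technique: no special technique — nothing blocks direct substitution at 0: plug in and finish.
- l'Hôpital's rule (0/0): evaluation at the point is determinate, so the rule has nothing to repair.
- conjugate multiplication — there is no infinity-minus-infinity radical difference to rationalize.


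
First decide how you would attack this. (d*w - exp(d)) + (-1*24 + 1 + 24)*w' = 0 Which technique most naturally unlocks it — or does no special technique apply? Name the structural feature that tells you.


Best approach: a linear integrating factor — arrange it as w' + d·w = (the forcing term) and the integrating factor does the rest.


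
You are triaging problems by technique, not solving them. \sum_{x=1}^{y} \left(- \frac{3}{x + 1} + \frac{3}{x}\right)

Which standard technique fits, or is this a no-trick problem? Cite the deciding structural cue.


Verdict: telescoping — spot the paired structure — each term adds \frac{3}{x} and subtracts its successor value, which the next term restores: the definition of a telescoping chain.


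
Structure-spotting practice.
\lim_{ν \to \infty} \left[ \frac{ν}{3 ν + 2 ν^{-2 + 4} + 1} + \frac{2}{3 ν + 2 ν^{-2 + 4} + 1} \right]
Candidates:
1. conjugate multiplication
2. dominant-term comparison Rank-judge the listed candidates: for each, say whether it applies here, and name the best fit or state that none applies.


Best approach: dominant-term comparison — as ν grows, only the highest-degree terms matter — compare leading terms and read the limit off.
- conjugate multiplication: rationalization has no target — no divergent radical difference appears.
- dominant-term comparison — yes, a natural case for it.


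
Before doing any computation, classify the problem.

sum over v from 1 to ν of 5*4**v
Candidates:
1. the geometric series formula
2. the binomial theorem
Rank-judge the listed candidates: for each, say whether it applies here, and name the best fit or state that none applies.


Diagnosis: the geometric series formula — consecutive terms stand in a fixed index-free ratio — the geometric sum formula closes it.
- the geometric series formula: a fit — the right tool for this form.
- the binomial theorem: the terms do not reassemble into a binomial power.


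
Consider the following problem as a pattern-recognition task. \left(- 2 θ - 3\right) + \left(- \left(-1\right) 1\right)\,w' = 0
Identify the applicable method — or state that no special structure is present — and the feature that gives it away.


Diagnosis: no special technique — the slope is a function of θ alone, so integrate both sides directly.


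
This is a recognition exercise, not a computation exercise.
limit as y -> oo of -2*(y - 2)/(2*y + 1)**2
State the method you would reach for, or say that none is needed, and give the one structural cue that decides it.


Method: dominant-term comparison — as y grows, only the highest-degree terms matter — compare leading terms and read the limit off. Viewed as a single quotient this is an ∞/∞ form — an at-infinity application of l'Hôpital's rule would also resolve it; comparing leading growth reads the answer without differentiating.


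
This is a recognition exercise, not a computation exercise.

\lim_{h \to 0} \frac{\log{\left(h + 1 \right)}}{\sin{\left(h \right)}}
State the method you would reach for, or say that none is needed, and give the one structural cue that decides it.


Best approach: l'Hôpital's rule (0/0) — plug in 0: top and bottom both hit zero, so differentiate each and retry. Expanding numerator and denominator to first order gives the same value — the rule automates exactly that.


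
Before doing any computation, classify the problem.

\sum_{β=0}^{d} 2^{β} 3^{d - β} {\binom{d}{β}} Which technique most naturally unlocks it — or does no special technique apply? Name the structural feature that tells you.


Technique: the binomial theorem — terms weighting {\binom{d}{β}} against matched powers of 2 and 3 reassemble into (2 + 3)^d by the binomial theorem.


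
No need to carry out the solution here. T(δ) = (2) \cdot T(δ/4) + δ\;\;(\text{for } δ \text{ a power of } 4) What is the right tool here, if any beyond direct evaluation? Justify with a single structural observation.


Best approach: the master substitution — the argument shrinks by the factor 4, so measure the index on a logarithmic scale and the recursion becomes a shift.


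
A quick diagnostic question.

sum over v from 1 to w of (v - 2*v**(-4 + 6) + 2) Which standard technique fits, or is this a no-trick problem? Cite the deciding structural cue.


Verdict: no special technique — Faulhaber territory: sum each constant-multiple power of v with its closed-form formula, no trick required.


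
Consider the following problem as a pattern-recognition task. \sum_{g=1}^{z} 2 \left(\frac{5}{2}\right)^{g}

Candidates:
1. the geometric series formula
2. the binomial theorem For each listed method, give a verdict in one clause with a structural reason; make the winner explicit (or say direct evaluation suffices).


Diagnosis: the geometric series formula — check a ratio of consecutive terms: it is \frac{5}{2}, independent of the index, so the geometric formula closes the sum.
- the geometric series formula: applicable, and directly so.
- the binomial theorem — no binomial coefficients pair up with complementary powers here.


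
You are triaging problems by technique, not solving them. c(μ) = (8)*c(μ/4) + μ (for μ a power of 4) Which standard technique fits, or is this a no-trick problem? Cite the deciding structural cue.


Method: the master substitution — recursion at μ/4 is multiplicative in the index; logarithmic reindexing via μ = 4^m linearizes it.


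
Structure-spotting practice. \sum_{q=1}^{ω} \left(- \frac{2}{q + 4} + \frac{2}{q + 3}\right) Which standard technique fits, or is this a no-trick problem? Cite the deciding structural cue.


Verdict: telescoping — this sum is a zipper: each term contributes \frac{2}{q + 3} and removes the next index's value, which the following term puts back, closing term by term.
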